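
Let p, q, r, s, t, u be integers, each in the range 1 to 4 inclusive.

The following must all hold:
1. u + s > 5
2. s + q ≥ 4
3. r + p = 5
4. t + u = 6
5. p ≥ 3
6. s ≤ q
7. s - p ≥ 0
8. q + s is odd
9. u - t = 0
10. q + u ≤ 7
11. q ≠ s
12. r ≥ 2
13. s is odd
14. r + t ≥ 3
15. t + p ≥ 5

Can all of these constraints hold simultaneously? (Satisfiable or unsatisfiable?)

Satisfiable

The assignment p = 3, q = 4, r = 2, s = 3, t = 3, u = 3 works:
  constraint 1 holds since u + s = 6.
  constraint 2 holds since s + q = 7.
The rest check out directly.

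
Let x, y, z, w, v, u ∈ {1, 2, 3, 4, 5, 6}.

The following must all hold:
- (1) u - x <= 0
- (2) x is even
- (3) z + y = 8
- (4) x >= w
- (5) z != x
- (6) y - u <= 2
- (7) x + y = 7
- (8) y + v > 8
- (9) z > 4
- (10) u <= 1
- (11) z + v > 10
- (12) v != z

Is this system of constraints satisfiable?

Setting (x, y, z, w, v, u) = (4, 3, 5, 1, 6, 1) satisfies everything: constraint 1: u - x = -3; constraint 3: z + y = 8, and the others follow.

Satisfiable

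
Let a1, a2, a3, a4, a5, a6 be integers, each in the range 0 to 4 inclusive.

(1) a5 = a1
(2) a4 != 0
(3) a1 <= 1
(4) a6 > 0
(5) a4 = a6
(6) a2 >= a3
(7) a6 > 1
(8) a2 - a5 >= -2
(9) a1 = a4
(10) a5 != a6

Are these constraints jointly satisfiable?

From constraints 1, 5, and 9, a5 = a1 = a4 = a6, so a5 = a6. But constraint 10 says a5 ≠ a6. Contradiction.

Unsatisfiable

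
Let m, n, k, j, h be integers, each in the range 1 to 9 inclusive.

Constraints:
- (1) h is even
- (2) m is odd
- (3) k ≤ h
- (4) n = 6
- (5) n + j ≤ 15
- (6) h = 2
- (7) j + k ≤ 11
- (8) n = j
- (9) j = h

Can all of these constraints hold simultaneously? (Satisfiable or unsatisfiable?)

Unsatisfiable

Constraint 4 fixes n = 6 and constraint 6 fixes h = 2. Constraints 8 and 9 give n = j = h, so n = h. But 6 ≠ 2 — contradiction.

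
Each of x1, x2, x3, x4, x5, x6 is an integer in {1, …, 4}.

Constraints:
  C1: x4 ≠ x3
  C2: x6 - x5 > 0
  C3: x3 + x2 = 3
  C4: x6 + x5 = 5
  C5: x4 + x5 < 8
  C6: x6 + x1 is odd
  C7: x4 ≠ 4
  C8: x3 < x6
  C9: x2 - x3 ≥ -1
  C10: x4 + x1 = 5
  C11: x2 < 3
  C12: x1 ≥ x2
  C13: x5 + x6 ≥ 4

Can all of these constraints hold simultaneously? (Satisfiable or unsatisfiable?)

Satisfiable

Try x1 = 2, x2 = 2, x3 = 1, x4 = 3, x5 = 2, x6 = 3.
Check constraint 2: x6 - x5 = 1; constraint 3: x3 + x2 = 3. The remaining constraints are straightforward to verify.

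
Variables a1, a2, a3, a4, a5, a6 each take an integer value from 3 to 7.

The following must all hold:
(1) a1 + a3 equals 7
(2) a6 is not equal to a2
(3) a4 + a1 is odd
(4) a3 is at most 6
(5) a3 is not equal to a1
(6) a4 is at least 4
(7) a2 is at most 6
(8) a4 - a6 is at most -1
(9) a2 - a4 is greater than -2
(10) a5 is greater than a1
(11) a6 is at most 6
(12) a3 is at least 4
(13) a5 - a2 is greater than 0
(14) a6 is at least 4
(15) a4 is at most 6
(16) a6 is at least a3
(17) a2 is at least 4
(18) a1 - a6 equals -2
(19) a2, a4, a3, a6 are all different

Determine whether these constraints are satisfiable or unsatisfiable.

Unsatisfiable

Constraints 4, 6, 7, 11, 12, 14, 15, and 17 confine each of a2, a4, a3, a6 to the 3 values {4, …, 6}.
Constraint 19 requires all 4 of them to be distinct, but only 3 values are available — impossible by the pigeonhole principle.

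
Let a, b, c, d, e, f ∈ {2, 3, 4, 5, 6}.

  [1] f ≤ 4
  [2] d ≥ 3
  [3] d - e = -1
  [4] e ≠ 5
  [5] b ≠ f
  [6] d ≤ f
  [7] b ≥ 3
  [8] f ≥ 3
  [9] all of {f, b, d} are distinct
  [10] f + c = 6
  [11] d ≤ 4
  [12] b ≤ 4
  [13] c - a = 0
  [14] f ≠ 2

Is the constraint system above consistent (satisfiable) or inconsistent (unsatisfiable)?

Constraints 1, 2, 7, 8, 11, and 12 confine each of f, b, d to the 2 values {3, 4}.
Constraint 9 requires all 3 of them to be distinct, but only 2 values are available — impossible by the pigeonhole principle.

Unsatisfiable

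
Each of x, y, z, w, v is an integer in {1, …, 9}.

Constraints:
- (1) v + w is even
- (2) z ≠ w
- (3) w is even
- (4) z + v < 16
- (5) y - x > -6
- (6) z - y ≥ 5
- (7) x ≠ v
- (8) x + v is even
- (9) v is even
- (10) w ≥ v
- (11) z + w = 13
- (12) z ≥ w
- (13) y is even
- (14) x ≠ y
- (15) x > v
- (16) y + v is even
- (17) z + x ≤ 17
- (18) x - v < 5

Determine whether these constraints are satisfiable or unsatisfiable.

Satisfiable

One satisfying assignment is x = 8, y = 4, z = 9, w = 4, v = 4.
For the less obvious constraints — constraint 4: z + v = 13; constraint 5: y - x = -4 — and the others hold by inspection.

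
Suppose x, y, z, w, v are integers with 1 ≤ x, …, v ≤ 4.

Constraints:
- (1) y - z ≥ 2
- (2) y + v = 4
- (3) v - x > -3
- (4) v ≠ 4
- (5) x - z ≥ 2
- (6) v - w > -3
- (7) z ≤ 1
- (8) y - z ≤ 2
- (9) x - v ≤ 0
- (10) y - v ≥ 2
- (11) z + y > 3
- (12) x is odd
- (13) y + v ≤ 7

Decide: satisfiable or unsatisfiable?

Unsatisfiable

Constraints 5, 8, 9, and 10 give z − y ≥ -2, y − v ≥ 2, v − x ≥ 0, x − z ≥ 2.
Adding all 4 inequalities: the left sides telescope to 0, and the right sides sum to (-2) + 2 + 0 + 2 = 2. So 0 ≥ 2, which is false.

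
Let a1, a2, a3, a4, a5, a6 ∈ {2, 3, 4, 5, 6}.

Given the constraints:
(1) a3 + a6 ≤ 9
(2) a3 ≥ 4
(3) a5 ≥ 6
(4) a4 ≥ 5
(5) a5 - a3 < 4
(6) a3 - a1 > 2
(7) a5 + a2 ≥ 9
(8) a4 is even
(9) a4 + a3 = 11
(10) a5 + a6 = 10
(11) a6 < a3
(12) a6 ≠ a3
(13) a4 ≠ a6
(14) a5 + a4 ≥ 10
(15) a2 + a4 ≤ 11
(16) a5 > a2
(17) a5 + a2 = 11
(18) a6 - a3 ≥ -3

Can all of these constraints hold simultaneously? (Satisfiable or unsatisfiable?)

Satisfiable

Setting (a1, a2, a3, a4, a5, a6) = (2, 5, 5, 6, 6, 4) satisfies everything: constraint 1: a3 + a6 = 9; constraint 5: a5 - a3 = 1, and the others follow.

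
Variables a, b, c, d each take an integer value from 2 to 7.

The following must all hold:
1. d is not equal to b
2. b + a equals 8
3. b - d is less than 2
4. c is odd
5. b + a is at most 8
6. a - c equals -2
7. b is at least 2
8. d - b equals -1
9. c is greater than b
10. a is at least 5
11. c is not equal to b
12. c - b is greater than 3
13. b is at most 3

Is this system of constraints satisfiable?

Setting (a, b, c, d) = (5, 3, 7, 2) satisfies everything: constraint 2: b + a = 8; constraint 3: b - d = 1, and the others follow.

Satisfiable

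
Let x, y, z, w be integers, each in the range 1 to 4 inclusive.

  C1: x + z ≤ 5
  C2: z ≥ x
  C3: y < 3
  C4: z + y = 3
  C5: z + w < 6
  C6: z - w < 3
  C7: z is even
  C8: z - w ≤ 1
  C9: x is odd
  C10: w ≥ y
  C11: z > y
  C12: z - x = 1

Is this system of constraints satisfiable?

Satisfiable

One satisfying assignment is x = 1, y = 1, z = 2, w = 1.
For the less obvious constraints — constraint 1: x + z = 3; constraint 4: z + y = 3; constraint 5: z + w = 3 — and the others hold by inspection.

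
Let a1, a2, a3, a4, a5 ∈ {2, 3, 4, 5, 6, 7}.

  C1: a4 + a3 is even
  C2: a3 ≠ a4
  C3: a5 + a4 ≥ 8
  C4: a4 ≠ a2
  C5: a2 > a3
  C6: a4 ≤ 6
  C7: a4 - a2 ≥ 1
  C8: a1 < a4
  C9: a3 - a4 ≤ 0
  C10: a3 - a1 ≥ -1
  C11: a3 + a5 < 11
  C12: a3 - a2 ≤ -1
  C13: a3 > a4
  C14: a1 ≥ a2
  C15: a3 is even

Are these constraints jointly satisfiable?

Constraints 8, 12, 13, and 14 give a2 ≤ a1, a1 < a4, a4 < a3, a3 < a2. Chaining: a2 ≤ a1 < a4 < a3 < a2, which forces a2 < a2 — impossible.

Unsatisfiable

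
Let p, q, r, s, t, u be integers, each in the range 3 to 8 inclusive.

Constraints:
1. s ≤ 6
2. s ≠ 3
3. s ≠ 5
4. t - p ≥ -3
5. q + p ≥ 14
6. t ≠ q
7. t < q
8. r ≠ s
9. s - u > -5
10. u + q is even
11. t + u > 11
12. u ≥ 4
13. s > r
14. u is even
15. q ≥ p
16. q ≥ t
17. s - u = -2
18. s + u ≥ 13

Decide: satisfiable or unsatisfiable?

Satisfiable

The assignment p = 6, q = 8, r = 3, s = 6, t = 5, u = 8 works:
  constraint 4 holds since t - p = -1.
  constraint 5 holds since q + p = 14.
  constraint 9 holds since s - u = -2.
The rest check out directly.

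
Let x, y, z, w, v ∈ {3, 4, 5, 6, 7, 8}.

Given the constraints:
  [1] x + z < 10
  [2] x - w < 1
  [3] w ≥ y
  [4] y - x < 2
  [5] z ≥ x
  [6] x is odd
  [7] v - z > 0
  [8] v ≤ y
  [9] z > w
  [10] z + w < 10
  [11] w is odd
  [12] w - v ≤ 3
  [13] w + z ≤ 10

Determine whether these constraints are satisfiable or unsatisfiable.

Unsatisfiable

Constraints 3, 7, 8, and 9 give z < v, v ≤ y, y ≤ w, w < z. Chaining: z < v ≤ y ≤ w < z, which forces z < z — impossible.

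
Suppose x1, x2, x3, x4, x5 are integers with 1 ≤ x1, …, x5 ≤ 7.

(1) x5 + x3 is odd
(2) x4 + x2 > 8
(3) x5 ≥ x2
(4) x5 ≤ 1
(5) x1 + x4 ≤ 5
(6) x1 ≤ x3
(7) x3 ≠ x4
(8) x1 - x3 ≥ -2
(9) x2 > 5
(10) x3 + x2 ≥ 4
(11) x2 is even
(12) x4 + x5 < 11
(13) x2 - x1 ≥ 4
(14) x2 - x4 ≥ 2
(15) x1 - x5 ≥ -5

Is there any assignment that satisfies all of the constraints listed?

From constraint 9: x2 ≥ 6. From constraints 3 and 4: x2 ≤ x5 and x5 ≤ 1, so x2 ≤ 1. But 1 < 6, so no value of x2 works.

Unsatisfiable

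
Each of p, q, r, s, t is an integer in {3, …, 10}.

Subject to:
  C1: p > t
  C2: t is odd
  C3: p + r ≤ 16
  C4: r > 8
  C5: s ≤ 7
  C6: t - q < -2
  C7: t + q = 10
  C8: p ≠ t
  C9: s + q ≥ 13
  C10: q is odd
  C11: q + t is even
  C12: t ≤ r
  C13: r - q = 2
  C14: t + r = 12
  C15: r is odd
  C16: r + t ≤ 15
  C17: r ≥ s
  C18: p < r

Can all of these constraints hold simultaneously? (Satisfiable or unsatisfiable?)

Satisfiable

Take p = 4, q = 7, r = 9, s = 7, t = 3. Then constraint 3: p + r = 13; constraint 6: t - q = -4, and every other listed constraint is also met.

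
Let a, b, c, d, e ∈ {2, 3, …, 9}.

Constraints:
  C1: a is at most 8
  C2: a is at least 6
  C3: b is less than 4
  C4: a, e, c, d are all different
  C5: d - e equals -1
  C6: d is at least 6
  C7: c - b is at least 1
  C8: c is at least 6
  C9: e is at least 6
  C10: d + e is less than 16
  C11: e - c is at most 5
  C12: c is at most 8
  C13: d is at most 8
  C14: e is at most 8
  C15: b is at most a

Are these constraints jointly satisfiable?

Constraints 1, 2, 6, 8, 9, 12, 13, and 14 confine each of a, e, c, d to the 3 values {6, …, 8}.
Constraint 4 requires all 4 of them to be distinct, but only 3 values are available — impossible by the pigeonhole principle.

Unsatisfiable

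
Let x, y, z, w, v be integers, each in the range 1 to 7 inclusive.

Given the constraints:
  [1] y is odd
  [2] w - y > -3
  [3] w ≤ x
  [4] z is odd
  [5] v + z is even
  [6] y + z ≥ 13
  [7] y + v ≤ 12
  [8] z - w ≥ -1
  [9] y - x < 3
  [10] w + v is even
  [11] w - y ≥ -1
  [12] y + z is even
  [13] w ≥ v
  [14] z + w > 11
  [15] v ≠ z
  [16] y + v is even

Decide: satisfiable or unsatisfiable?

Satisfiable

The assignment x = 7, y = 7, z = 7, w = 7, v = 5 works:
  constraint 2 holds since w - y = 0.
  constraint 6 holds since y + z = 14.
The rest check out directly.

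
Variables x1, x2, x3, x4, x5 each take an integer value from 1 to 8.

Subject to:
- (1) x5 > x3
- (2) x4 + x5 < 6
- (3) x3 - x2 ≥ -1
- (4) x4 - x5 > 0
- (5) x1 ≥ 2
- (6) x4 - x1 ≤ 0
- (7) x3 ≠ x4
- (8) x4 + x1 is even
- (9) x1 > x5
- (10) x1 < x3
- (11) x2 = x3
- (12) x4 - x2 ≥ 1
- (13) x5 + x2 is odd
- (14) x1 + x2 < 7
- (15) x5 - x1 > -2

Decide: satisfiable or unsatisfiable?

Constraints 1, 4, 6, and 10 give x3 < x5, x5 < x4, x4 ≤ x1, x1 < x3. Chaining: x3 < x5 < x4 ≤ x1 < x3, which forces x3 < x3 — impossible.

Unsatisfiable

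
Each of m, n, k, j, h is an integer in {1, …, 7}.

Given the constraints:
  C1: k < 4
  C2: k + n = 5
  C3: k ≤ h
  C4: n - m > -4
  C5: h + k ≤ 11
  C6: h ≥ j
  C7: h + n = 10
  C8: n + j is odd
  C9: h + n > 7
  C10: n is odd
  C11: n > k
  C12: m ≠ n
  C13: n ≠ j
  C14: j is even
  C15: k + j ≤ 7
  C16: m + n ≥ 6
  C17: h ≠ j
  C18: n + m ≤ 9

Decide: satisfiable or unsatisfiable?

Satisfiable

Take m = 6, n = 3, k = 2, j = 2, h = 7. Then constraint 2: k + n = 5; constraint 4: n - m = -3, and every other listed constraint is also met.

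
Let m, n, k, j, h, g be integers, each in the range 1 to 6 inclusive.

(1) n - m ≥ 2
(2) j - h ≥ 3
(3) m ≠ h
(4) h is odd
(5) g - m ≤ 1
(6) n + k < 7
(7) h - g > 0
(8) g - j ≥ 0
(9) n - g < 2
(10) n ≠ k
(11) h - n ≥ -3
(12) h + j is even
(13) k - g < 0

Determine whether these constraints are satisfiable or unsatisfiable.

Constraints 1, 2, 5, 8, and 11 give h − n ≥ -3, n − m ≥ 2, m − g ≥ -1, g − j ≥ 0, j − h ≥ 3.
Adding all 5 inequalities: the left sides telescope to 0, and the right sides sum to (-3) + 2 + (-1) + 0 + 3 = 1. So 0 ≥ 1, which is false.

Unsatisfiable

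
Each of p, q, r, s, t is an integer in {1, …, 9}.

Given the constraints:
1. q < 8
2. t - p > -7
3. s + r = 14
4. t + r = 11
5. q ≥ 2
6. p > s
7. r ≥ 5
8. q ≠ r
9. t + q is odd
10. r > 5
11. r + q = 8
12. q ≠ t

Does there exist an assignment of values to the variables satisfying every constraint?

Satisfiable

Setting (p, q, r, s, t) = (9, 2, 6, 8, 5) satisfies everything: constraint 2: t - p = -4; constraint 3: s + r = 14; constraint 4: t + r = 11, and the others follow.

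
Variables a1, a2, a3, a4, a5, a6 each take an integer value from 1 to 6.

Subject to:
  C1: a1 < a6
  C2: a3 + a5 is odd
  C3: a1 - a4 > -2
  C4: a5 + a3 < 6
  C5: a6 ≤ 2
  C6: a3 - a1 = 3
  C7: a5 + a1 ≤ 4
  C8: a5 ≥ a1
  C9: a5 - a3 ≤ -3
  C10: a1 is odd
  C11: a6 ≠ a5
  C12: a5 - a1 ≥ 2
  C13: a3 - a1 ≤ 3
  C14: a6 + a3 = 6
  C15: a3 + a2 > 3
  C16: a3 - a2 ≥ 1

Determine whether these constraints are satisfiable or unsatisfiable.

Unsatisfiable

Constraints 9, 12, and 13 give a1 − a3 ≥ -3, a3 − a5 ≥ 3, a5 − a1 ≥ 2.
Adding all 3 inequalities: the left sides telescope to 0, and the right sides sum to (-3) + 3 + 2 = 2. So 0 ≥ 2, which is false.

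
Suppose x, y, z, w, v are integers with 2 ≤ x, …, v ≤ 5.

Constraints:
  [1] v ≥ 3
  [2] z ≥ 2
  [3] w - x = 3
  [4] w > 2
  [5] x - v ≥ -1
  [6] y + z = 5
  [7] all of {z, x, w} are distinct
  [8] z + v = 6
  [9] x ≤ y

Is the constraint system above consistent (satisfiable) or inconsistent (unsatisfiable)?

Satisfiable

The assignment x = 2, y = 2, z = 3, w = 5, v = 3 works:
  constraint 3 holds since w - x = 3.
  constraint 5 holds since x - v = -1.
  constraint 6 holds since y + z = 5.
The rest check out directly.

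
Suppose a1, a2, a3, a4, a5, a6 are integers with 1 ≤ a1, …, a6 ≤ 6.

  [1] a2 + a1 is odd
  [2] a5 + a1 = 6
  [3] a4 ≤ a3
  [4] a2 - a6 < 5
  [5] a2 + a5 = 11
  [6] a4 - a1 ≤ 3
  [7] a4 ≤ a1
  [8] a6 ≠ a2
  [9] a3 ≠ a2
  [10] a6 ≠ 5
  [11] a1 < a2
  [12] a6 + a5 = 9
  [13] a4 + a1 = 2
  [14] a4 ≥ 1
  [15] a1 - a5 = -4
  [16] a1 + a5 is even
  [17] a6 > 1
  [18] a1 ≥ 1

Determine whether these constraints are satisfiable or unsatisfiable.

Try a1 = 1, a2 = 6, a3 = 2, a4 = 1, a5 = 5, a6 = 4.
Check constraint 2: a5 + a1 = 6; constraint 4: a2 - a6 = 2. The remaining constraints are straightforward to verify.

Satisfiable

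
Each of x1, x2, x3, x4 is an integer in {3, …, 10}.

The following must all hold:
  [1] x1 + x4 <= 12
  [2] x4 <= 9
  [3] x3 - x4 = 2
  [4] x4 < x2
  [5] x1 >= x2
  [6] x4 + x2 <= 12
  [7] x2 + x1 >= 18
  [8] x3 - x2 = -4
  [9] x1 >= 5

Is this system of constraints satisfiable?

Satisfiable

Try x1 = 9, x2 = 9, x3 = 5, x4 = 3.
Check constraint 1: x1 + x4 = 12; constraint 3: x3 - x4 = 2. The remaining constraints are straightforward to verify.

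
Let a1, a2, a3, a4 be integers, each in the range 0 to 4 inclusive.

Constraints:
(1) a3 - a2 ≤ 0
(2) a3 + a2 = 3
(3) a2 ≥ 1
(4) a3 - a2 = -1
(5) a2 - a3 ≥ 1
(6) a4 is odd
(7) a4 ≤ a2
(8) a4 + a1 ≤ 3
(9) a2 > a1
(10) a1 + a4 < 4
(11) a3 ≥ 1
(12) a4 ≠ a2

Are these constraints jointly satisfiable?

Take a1 = 0, a2 = 2, a3 = 1, a4 = 1. Then constraint 1: a3 - a2 = -1; constraint 2: a3 + a2 = 3; constraint 4: a3 - a2 = -1, and every other listed constraint is also met.

Satisfiable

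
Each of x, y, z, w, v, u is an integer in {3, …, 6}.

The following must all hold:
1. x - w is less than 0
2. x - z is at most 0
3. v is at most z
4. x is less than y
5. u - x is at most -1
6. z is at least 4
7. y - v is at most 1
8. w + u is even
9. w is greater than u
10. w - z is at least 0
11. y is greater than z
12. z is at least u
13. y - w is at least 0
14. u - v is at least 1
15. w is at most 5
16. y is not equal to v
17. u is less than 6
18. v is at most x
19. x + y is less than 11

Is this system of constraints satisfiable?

Constraints 2, 5, 7, 10, 13, and 14 give v − y ≥ -1, y − w ≥ 0, w − z ≥ 0, z − x ≥ 0, x − u ≥ 1, u − v ≥ 1.
Adding all 6 inequalities: the left sides telescope to 0, and the right sides sum to (-1) + 0 + 0 + 0 + 1 + 1 = 1. So 0 ≥ 1, which is false.

Unsatisfiable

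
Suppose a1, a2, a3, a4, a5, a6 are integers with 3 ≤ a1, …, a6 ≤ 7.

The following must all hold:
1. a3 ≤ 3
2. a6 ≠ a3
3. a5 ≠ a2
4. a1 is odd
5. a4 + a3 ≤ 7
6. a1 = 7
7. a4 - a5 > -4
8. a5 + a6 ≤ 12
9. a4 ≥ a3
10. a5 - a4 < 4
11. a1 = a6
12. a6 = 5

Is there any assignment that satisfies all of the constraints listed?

Unsatisfiable

Constraint 6 fixes a1 = 7 and constraint 12 fixes a6 = 5, but constraint 11 requires a1 = a6. Since 7 ≠ 5, contradiction.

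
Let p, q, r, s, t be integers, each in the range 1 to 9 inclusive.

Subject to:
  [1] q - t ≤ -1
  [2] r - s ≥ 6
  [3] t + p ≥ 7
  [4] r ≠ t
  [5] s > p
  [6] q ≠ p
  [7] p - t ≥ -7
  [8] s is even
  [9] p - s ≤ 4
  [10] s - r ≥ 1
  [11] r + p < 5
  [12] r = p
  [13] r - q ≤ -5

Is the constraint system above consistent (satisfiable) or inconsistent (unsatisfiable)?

Unsatisfiable

Constraints 1, 2, 7, 9, and 13 give r − s ≥ 6, s − p ≥ -4, p − t ≥ -7, t − q ≥ 1, q − r ≥ 5.
Adding all 5 inequalities: the left sides telescope to 0, and the right sides sum to 6 + (-4) + (-7) + 1 + 5 = 1. So 0 ≥ 1, which is false.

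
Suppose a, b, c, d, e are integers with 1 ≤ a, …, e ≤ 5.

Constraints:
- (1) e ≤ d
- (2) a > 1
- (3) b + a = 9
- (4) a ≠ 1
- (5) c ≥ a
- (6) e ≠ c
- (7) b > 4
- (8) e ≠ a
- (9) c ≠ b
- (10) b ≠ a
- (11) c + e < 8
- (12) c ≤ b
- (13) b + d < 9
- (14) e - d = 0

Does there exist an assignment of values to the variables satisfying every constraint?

Try a = 4, b = 5, c = 4, d = 1, e = 1.
Check constraint 3: b + a = 9; constraint 11: c + e = 5. The remaining constraints are straightforward to verify.

Satisfiable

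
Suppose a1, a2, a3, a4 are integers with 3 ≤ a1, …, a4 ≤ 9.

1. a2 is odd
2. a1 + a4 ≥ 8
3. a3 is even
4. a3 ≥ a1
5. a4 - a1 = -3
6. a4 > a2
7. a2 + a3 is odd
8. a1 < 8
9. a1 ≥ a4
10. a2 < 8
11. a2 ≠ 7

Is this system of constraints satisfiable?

Setting (a1, a2, a3, a4) = (7, 3, 8, 4) satisfies everything: constraint 1: a2 = 3 is odd; constraint 2: a1 + a4 = 11; constraint 5: a4 - a1 = -3, and the others follow.

Satisfiable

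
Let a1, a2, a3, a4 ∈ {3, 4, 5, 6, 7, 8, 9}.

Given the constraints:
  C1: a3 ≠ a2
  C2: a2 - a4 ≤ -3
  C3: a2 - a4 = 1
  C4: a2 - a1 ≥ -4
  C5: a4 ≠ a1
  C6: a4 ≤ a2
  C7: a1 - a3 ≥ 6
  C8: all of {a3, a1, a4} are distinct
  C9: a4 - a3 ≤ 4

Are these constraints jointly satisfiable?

Constraints 2, 4, 7, and 9 give a3 − a4 ≥ -4, a4 − a2 ≥ 3, a2 − a1 ≥ -4, a1 − a3 ≥ 6.
Adding all 4 inequalities: the left sides telescope to 0, and the right sides sum to (-4) + 3 + (-4) + 6 = 1. So 0 ≥ 1, which is false.

Unsatisfiable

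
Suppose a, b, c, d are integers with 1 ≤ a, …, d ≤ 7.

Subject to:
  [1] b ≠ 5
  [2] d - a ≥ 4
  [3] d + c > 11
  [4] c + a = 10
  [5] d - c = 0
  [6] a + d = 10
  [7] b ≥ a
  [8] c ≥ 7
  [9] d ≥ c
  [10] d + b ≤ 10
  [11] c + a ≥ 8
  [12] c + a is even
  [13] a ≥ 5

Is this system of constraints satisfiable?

Unsatisfiable

From constraints 8 and 9: d ≥ c ≥ 7. From constraints 7 and 13: b ≥ a ≥ 5. Hence d + b ≥ 12. But constraint 10 requires d + b ≤ 10, and 10 < 12. Contradiction.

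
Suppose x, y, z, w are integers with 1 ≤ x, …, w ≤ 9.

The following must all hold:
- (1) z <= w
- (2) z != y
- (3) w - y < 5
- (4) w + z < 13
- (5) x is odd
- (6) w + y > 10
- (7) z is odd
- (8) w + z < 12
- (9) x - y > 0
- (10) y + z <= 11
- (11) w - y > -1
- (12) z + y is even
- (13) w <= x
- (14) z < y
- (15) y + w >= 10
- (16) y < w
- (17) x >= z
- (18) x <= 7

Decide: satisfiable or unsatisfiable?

Satisfiable

Take x = 7, y = 5, z = 3, w = 7. Then constraint 3: w - y = 2; constraint 4: w + z = 10, and every other listed constraint is also met.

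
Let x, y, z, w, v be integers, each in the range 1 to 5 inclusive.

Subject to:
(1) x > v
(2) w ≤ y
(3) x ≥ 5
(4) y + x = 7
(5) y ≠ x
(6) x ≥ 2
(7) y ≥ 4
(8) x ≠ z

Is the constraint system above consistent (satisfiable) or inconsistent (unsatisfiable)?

From constraint 7: y ≥ 4. From constraint 3: x ≥ 5. Hence y + x ≥ 9. But constraint 4 requires y + x = 7, and 7 < 9. Contradiction.

Unsatisfiable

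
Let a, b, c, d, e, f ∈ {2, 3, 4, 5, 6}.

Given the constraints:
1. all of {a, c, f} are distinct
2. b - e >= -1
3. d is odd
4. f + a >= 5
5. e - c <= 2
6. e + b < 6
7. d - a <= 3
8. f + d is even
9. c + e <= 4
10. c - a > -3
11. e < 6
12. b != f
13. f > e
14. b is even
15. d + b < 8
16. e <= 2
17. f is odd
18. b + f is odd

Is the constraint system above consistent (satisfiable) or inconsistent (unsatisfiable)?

Satisfiable

Take a = 3, b = 2, c = 2, d = 5, e = 2, f = 5. Then constraint 2: b - e = 0; constraint 4: f + a = 8; constraint 5: e - c = 0, and every other listed constraint is also met.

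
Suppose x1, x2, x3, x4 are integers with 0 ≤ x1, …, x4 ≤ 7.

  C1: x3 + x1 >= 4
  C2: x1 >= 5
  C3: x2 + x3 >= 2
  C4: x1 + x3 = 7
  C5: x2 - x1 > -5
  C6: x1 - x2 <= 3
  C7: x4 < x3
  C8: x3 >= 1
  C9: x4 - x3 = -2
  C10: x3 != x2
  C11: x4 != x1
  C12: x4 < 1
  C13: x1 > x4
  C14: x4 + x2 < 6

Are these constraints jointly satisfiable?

One satisfying assignment is x1 = 5, x2 = 3, x3 = 2, x4 = 0.
For the less obvious constraints — constraint 1: x3 + x1 = 7; constraint 3: x2 + x3 = 5 — and the others hold by inspection.

Satisfiable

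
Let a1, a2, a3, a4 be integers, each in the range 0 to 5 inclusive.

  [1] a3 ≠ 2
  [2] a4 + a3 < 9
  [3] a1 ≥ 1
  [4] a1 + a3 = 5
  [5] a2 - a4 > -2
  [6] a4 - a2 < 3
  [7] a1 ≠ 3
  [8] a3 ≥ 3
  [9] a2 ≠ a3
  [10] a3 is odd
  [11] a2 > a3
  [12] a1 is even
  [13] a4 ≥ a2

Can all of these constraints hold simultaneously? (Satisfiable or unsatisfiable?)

Try a1 = 2, a2 = 4, a3 = 3, a4 = 5.
Check constraint 2: a4 + a3 = 8; constraint 4: a1 + a3 = 5. The remaining constraints are straightforward to verify.

Satisfiable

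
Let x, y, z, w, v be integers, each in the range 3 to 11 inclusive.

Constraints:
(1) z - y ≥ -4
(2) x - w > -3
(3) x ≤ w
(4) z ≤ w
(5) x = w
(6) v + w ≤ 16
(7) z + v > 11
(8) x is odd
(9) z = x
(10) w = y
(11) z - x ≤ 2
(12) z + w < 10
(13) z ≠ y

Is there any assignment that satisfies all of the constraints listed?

From constraints 5, 9, and 10, z = x = w = y, so z = y. But constraint 13 says z ≠ y. Contradiction.

Unsatisfiable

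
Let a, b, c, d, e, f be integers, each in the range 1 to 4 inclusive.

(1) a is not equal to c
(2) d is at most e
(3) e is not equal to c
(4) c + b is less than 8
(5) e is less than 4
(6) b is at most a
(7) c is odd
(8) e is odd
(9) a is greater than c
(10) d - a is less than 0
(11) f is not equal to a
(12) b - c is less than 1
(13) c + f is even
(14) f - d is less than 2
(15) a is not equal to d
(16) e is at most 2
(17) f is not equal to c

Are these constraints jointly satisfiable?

Satisfiable

Take a = 4, b = 3, c = 3, d = 1, e = 1, f = 1. Then constraint 4: c + b = 6; constraint 10: d - a = -3; constraint 12: b - c = 0, and every other listed constraint is also met.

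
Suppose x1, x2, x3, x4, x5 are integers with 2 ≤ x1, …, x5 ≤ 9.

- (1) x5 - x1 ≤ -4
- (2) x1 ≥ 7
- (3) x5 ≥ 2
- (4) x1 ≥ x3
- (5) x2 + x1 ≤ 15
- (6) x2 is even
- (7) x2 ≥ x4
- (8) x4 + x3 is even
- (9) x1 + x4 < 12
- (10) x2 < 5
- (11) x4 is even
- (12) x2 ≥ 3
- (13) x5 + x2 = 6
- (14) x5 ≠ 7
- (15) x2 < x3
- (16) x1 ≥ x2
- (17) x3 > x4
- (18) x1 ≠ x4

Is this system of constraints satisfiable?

Satisfiable

Try x1 = 8, x2 = 4, x3 = 8, x4 = 2, x5 = 2.
Check constraint 1: x5 - x1 = -6; constraint 5: x2 + x1 = 12. The remaining constraints are straightforward to verify.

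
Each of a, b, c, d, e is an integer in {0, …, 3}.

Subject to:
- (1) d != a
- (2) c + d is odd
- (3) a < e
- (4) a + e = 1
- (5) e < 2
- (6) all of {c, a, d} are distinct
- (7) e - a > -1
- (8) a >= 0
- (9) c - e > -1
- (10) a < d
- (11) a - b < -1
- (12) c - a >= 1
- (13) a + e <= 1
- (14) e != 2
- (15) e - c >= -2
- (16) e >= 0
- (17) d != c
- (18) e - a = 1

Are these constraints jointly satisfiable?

Satisfiable

Try a = 0, b = 2, c = 1, d = 2, e = 1.
Check constraint 4: a + e = 1; constraint 7: e - a = 1; constraint 9: c - e = 0. The remaining constraints are straightforward to verify.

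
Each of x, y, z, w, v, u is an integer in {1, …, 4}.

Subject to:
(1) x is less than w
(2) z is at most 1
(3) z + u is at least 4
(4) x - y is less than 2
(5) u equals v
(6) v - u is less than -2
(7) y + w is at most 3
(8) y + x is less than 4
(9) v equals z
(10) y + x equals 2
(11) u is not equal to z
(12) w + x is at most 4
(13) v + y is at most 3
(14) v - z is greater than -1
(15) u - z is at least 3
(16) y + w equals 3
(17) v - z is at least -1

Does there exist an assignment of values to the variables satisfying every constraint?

From constraints 5 and 9, u = v = z, so u = z. But constraint 11 says u ≠ z. Contradiction.

Unsatisfiable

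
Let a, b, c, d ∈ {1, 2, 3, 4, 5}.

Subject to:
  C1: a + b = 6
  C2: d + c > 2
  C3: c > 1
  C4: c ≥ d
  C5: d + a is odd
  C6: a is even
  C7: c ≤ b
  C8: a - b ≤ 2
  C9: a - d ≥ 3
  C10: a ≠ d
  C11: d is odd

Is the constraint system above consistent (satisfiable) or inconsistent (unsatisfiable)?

Satisfiable

The assignment a = 4, b = 2, c = 2, d = 1 works:
  constraint 1 holds since a + b = 6.
  constraint 2 holds since d + c = 3.
  constraint 8 holds since a - b = 2.
The rest check out directly.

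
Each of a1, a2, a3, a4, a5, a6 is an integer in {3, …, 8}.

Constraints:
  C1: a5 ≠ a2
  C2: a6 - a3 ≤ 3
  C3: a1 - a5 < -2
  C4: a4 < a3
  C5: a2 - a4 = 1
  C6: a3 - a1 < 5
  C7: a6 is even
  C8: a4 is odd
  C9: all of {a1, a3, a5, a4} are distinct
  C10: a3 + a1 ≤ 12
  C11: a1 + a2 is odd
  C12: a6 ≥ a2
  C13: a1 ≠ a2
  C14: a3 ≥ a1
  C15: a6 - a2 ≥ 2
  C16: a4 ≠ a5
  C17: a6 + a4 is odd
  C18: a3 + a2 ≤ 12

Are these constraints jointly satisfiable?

Setting (a1, a2, a3, a4, a5, a6) = (3, 6, 6, 5, 7, 8) satisfies everything: constraint 2: a6 - a3 = 2; constraint 3: a1 - a5 = -4; constraint 5: a2 - a4 = 1, and the others follow.

Satisfiable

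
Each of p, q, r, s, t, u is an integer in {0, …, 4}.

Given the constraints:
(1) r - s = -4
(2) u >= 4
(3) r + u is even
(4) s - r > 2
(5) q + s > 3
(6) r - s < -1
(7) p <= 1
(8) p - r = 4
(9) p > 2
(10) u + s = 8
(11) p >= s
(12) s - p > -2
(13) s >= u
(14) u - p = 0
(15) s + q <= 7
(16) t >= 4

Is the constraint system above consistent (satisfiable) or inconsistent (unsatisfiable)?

From constraints 2 and 13: s ≥ u and u ≥ 4, so s ≥ 4. From constraints 7 and 11: s ≤ p and p ≤ 1, so s ≤ 1. But 1 < 4, so no value of s works.

Unsatisfiable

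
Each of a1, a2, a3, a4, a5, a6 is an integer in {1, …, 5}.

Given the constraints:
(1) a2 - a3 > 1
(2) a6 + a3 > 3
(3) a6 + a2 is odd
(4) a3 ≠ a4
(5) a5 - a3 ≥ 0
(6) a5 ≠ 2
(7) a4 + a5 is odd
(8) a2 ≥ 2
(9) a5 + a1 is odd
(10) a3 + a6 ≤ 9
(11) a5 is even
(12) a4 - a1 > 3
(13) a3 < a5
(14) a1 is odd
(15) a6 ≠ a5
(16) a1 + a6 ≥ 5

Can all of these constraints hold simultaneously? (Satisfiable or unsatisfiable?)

Satisfiable

The assignment a1 = 1, a2 = 4, a3 = 1, a4 = 5, a5 = 4, a6 = 5 works:
  constraint 1 holds since a2 - a3 = 3.
  constraint 2 holds since a6 + a3 = 6.
The rest check out directly.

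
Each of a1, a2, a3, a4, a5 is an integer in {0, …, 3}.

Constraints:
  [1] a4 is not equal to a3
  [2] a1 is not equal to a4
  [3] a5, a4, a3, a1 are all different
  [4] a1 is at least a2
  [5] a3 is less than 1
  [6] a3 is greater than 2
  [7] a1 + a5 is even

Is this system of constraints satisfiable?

Unsatisfiable

From constraint 6: a3 ≥ 3. From constraint 5: a3 ≤ 0. But 0 < 3, so no value of a3 works.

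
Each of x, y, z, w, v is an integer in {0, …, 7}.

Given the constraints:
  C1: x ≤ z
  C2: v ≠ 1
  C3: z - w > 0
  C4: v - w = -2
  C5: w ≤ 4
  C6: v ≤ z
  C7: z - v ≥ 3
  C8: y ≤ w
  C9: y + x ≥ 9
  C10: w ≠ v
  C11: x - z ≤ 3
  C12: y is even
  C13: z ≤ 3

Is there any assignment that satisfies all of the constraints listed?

From constraints 5 and 8: y ≤ w ≤ 4. From constraints 1 and 13: x ≤ z ≤ 3. Hence y + x ≤ 7. But constraint 9 requires y + x ≥ 9, and 9 > 7. Contradiction.

Unsatisfiable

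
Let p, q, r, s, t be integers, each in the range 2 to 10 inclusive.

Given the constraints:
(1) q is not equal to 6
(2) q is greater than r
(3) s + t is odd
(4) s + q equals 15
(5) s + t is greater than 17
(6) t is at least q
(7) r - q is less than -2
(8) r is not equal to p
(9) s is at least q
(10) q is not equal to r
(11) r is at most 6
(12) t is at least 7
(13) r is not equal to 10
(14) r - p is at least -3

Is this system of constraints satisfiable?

Satisfiable

One satisfying assignment is p = 5, q = 5, r = 2, s = 10, t = 9.
For the less obvious constraints — constraint 4: s + q = 15; constraint 5: s + t = 19; constraint 7: r - q = -3 — and the others hold by inspection.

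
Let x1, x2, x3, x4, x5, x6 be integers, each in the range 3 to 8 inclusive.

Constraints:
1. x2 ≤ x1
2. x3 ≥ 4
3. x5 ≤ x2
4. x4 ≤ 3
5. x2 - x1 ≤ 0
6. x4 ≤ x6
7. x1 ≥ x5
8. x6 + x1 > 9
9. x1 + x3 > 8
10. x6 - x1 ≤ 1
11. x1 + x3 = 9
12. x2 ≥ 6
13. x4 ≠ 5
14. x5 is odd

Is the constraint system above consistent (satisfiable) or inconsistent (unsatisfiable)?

From constraints 1 and 12: x1 ≥ x2 ≥ 6. From constraint 2: x3 ≥ 4. Hence x1 + x3 ≥ 10. But constraint 11 requires x1 + x3 = 9, and 9 < 10. Contradiction.

Unsatisfiable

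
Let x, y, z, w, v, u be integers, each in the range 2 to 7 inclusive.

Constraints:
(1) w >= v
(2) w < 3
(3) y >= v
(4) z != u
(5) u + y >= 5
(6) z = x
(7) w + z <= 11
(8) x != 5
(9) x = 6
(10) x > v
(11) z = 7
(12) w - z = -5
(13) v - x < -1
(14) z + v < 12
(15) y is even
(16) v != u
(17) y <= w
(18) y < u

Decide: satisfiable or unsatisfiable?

Constraint 11 fixes z = 7 and constraint 9 fixes x = 6, but constraint 6 requires z = x. Since 7 ≠ 6, contradiction.

Unsatisfiable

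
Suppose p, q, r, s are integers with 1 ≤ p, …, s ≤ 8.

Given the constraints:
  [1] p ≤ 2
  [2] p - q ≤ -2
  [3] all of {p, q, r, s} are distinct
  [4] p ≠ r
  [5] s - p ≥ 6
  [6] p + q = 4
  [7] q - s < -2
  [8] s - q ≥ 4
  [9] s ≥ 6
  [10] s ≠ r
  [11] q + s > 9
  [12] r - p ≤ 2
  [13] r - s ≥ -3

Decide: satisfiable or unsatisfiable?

Unsatisfiable

Constraints 2, 8, 12, and 13 give s − q ≥ 4, q − p ≥ 2, p − r ≥ -2, r − s ≥ -3.
Adding all 4 inequalities: the left sides telescope to 0, and the right sides sum to 4 + 2 + (-2) + (-3) = 1. So 0 ≥ 1, which is false.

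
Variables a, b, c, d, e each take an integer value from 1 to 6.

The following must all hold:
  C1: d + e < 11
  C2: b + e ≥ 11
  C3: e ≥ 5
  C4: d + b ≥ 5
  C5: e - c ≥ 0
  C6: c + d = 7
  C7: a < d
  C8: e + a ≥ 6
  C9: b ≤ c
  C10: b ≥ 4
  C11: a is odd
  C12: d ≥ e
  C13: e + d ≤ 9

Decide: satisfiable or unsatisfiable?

Unsatisfiable

From constraints 9 and 10: c ≥ b ≥ 4. From constraints 3 and 12: d ≥ e ≥ 5. Hence c + d ≥ 9. But constraint 6 requires c + d = 7, and 7 < 9. Contradiction.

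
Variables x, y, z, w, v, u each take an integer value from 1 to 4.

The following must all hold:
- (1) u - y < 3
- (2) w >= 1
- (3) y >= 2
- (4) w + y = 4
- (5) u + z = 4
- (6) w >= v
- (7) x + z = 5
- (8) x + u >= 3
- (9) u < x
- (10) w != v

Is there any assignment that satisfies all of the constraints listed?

Satisfiable

Try x = 3, y = 2, z = 2, w = 2, v = 1, u = 2.
Check constraint 1: u - y = 0; constraint 4: w + y = 4; constraint 5: u + z = 4. The remaining constraints are straightforward to verify.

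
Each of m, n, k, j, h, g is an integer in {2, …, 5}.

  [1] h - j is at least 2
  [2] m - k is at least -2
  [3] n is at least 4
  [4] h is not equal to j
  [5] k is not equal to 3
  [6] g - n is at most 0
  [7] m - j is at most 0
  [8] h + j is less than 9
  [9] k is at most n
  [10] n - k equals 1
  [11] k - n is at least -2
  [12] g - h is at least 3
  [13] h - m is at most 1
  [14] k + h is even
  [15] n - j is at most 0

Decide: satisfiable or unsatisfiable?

Constraints 1, 2, 6, 7, 11, and 12 give h − j ≥ 2, j − m ≥ 0, m − k ≥ -2, k − n ≥ -2, n − g ≥ 0, g − h ≥ 3.
Adding all 6 inequalities: the left sides telescope to 0, and the right sides sum to 2 + 0 + (-2) + (-2) + 0 + 3 = 1. So 0 ≥ 1, which is false.

Unsatisfiable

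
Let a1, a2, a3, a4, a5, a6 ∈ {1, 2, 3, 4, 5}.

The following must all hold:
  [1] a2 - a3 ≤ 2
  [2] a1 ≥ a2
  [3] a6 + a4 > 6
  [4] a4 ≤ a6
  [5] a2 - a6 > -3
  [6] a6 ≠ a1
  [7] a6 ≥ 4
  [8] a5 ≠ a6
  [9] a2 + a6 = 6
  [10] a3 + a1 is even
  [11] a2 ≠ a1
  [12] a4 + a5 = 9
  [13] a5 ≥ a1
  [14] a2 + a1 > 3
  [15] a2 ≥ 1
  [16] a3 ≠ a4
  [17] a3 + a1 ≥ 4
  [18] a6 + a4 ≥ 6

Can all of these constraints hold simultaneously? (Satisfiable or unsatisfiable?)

Setting (a1, a2, a3, a4, a5, a6) = (3, 2, 3, 4, 5, 4) satisfies everything: constraint 1: a2 - a3 = -1; constraint 3: a6 + a4 = 8; constraint 5: a2 - a6 = -2, and the others follow.

Satisfiable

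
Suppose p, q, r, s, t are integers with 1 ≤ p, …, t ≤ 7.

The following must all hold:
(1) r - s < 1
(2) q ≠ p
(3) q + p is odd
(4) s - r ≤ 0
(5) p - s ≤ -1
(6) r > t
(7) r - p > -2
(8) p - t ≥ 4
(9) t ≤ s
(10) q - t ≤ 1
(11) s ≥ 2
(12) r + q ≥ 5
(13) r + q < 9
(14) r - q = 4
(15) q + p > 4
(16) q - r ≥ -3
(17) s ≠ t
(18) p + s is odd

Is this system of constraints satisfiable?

Constraints 4, 5, 8, 10, and 16 give r − s ≥ 0, s − p ≥ 1, p − t ≥ 4, t − q ≥ -1, q − r ≥ -3.
Adding all 5 inequalities: the left sides telescope to 0, and the right sides sum to 0 + 1 + 4 + (-1) + (-3) = 1. So 0 ≥ 1, which is false.

Unsatisfiable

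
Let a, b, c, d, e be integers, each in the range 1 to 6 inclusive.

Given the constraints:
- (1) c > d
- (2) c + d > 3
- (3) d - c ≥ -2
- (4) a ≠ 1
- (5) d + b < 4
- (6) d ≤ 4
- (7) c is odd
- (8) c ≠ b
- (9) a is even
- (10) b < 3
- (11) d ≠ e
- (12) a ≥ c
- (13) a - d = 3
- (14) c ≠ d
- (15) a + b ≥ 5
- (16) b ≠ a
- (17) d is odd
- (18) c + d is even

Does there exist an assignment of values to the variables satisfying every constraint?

Satisfiable

Try a = 4, b = 1, c = 3, d = 1, e = 4.
Check constraint 2: c + d = 4; constraint 3: d - c = -2; constraint 5: d + b = 2. The remaining constraints are straightforward to verify.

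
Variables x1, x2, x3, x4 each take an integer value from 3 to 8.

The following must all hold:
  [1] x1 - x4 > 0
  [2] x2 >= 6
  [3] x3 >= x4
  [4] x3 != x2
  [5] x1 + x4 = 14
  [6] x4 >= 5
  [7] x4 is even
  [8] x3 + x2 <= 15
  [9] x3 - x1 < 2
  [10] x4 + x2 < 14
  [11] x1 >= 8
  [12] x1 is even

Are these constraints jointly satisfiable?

Setting (x1, x2, x3, x4) = (8, 7, 8, 6) satisfies everything: constraint 1: x1 - x4 = 2; constraint 5: x1 + x4 = 14; constraint 8: x3 + x2 = 15, and the others follow.

Satisfiable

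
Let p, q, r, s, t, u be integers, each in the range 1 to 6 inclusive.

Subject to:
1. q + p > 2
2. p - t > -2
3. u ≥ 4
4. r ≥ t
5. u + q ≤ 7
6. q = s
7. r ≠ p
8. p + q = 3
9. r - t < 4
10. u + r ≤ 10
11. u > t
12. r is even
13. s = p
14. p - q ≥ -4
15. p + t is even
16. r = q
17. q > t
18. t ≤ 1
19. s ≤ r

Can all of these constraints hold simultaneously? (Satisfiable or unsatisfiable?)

From constraints 6, 13, and 16, r = q = s = p, so r = p. But constraint 7 says r ≠ p. Contradiction.

Unsatisfiable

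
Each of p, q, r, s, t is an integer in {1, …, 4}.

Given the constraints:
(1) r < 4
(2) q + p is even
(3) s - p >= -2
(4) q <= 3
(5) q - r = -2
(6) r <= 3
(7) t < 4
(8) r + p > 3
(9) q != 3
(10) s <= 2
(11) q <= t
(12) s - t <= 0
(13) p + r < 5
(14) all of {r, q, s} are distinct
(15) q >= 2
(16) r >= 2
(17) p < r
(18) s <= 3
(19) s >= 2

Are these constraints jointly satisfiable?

Unsatisfiable

Constraints 4, 6, 15, 16, 18, and 19 confine each of r, q, s to the 2 values {2, 3}.
Constraint 14 requires all 3 of them to be distinct, but only 2 values are available — impossible by the pigeonhole principle.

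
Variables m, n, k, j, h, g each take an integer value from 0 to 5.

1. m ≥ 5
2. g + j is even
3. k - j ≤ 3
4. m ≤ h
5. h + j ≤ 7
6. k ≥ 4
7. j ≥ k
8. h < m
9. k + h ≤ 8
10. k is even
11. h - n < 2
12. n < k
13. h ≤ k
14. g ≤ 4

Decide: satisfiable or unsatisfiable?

From constraints 1 and 4: h ≥ m ≥ 5. From constraints 6 and 7: j ≥ k ≥ 4. Hence h + j ≥ 9. But constraint 5 requires h + j ≤ 7, and 7 < 9. Contradiction.

Unsatisfiable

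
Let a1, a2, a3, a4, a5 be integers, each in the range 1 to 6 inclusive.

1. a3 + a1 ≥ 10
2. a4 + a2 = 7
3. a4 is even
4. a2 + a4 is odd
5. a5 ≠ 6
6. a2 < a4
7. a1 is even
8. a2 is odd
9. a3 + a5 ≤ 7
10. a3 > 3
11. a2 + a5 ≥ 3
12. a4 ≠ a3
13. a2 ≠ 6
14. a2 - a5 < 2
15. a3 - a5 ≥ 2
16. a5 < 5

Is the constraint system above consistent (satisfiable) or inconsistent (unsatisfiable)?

The assignment a1 = 6, a2 = 1, a3 = 5, a4 = 6, a5 = 2 works:
  constraint 1 holds since a3 + a1 = 11.
  constraint 2 holds since a4 + a2 = 7.
The rest check out directly.

Satisfiable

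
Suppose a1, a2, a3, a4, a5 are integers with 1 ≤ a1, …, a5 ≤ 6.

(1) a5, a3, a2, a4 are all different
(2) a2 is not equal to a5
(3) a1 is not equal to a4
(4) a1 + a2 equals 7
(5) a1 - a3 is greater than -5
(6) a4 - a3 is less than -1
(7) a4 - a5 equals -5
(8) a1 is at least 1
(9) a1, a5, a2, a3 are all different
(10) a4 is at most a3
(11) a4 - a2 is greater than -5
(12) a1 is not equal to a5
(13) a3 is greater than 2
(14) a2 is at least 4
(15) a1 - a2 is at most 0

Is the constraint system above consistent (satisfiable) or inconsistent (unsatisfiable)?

Satisfiable

Setting (a1, a2, a3, a4, a5) = (2, 5, 4, 1, 6) satisfies everything: constraint 4: a1 + a2 = 7; constraint 5: a1 - a3 = -2, and the others follow.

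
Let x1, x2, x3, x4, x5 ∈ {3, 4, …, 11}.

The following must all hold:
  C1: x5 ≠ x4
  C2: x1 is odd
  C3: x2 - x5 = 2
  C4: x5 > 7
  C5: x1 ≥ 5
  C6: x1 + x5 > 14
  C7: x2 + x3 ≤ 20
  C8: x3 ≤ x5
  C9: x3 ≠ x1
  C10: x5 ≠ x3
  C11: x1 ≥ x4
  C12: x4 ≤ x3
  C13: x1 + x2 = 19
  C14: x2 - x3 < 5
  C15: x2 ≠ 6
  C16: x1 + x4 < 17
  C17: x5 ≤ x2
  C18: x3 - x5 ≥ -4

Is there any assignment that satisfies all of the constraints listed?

Satisfiable

Try x1 = 9, x2 = 10, x3 = 7, x4 = 7, x5 = 8.
Check constraint 3: x2 - x5 = 2; constraint 6: x1 + x5 = 17; constraint 7: x2 + x3 = 17. The remaining constraints are straightforward to verify.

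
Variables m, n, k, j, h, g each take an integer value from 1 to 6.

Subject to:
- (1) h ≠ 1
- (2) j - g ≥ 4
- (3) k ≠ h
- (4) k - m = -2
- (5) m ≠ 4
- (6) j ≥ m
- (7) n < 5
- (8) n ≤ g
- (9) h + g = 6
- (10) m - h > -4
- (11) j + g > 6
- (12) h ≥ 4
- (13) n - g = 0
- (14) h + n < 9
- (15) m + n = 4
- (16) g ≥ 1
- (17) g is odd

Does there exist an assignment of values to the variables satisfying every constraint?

Take m = 3, n = 1, k = 1, j = 6, h = 5, g = 1. Then constraint 2: j - g = 5; constraint 4: k - m = -2, and every other listed constraint is also met.

Satisfiable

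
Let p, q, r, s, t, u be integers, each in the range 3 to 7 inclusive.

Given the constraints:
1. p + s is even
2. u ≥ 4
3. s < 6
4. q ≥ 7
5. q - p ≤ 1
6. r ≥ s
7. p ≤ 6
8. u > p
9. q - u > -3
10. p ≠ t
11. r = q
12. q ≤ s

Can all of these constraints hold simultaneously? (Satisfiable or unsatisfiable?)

From constraints 4 and 12: s ≥ q and q ≥ 7, so s ≥ 7. From constraint 3: s ≤ 5. But 5 < 7, so no value of s works.

Unsatisfiable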